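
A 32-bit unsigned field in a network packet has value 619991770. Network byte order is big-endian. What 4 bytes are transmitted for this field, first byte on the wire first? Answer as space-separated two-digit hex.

24 F4 52 DA

619991770 in hexadecimal, padded to 32 bits, is 0x24F452DA.
Split into bytes (most-significant first): 24 F4 52 DA.
Big-endian: lowest address holds the most-significant byte.
So the memory order matches the most-significant-first order: 24 F4 52 DA.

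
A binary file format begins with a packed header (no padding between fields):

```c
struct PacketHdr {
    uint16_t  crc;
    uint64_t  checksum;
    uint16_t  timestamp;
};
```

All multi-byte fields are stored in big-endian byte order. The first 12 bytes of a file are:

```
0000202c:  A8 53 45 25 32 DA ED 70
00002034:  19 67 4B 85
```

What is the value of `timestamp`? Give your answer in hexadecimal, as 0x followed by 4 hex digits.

`timestamp` follows `crc` (2 B), `checksum` (8 B), so it starts at offset 2 + 8 = 10 and occupies 2 bytes.
Bytes at offsets 10..11: 4B 85.
Big-endian stores the most-significant byte at the lowest address.
The bytes are already most-significant first: 0x4B85.

0x4B85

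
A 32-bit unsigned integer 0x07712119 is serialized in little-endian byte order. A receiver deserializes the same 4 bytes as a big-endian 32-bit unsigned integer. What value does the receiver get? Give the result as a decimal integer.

Stored little-endian, the bytes at ascending addresses are 19 21 71 07.
Read back as big-endian, the last byte is least significant, giving 0x19217107.
0x19217107 = 421622023.

421622023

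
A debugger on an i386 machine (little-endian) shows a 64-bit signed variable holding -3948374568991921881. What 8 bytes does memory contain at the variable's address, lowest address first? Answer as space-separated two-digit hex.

Two's complement of -3948374568991921881 in 64 bits: 3948374568991921881 = 0x36CB71C048F316D9; invert → 0xC9348E3FB70CE926; add 1 → 0xC9348E3FB70CE927.
Split into bytes (most-significant first): C9 34 8E 3F B7 0C E9 27.
Little-endian stores the least-significant byte at the lowest address.
So at ascending addresses the bytes are 27 E9 0C B7 3F 8E 34 C9.

27 E9 0C B7 3F 8E 34 C9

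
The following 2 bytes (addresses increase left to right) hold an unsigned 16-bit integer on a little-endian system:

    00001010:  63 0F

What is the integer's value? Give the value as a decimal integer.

3939

Little-endian: lowest address holds the least-significant byte.
Reassemble most-significant byte first: 0F 63 → 0x0F63.
0x0F63 = 3939.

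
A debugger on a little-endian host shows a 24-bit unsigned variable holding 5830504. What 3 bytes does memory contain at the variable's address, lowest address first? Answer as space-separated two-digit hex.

68 F7 58

5830504 in hexadecimal, padded to 24 bits, is 0x58F768.
Split into bytes (most-significant first): 58 F7 68.
In little-endian order the low byte comes first in memory.
So at ascending addresses the bytes are 68 F7 58.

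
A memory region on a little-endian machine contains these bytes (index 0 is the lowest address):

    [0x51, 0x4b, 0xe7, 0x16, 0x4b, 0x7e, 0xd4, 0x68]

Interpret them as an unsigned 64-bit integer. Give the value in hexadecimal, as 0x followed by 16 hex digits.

0x68D47E4B16E74B51

Little-endian stores the least-significant byte at the lowest address.
Reassemble most-significant byte first: 68 D4 7E 4B 16 E7 4B 51 → 0x68D47E4B16E74B51.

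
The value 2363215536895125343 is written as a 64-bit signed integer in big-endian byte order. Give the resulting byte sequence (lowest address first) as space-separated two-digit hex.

20 CB D4 02 8C 51 67 5F

2363215536895125343 in hexadecimal, padded to 64 bits, is 0x20CBD4028C51675F.
Split into bytes (most-significant first): 20 CB D4 02 8C 51 67 5F.
Big-endian stores the most-significant byte at the lowest address.
So the memory order matches the most-significant-first order: 20 CB D4 02 8C 51 67 5F.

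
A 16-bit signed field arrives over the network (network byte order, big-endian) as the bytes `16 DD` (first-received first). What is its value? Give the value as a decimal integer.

In big-endian order the high byte comes first in memory.
The bytes are already most-significant first: 0x16DD.
0x16DD = 5853.

5853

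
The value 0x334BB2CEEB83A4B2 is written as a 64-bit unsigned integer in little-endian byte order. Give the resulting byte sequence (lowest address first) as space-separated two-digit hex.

B2 A4 83 EB CE B2 4B 33

Split into bytes (most-significant first): 33 4B B2 CE EB 83 A4 B2.
In little-endian order the low byte comes first in memory.
So at ascending addresses the bytes are B2 A4 83 EB CE B2 4B 33.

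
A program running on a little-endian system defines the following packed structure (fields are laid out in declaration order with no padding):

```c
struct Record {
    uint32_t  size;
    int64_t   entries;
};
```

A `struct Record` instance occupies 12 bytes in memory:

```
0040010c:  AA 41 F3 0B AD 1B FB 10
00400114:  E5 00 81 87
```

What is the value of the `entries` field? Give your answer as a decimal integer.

`entries` follows `size` (4 bytes), so it starts at byte offset 4 and occupies 8 bytes.
Bytes at offsets 4..11: AD 1B FB 10 E5 00 81 87.
Little-endian stores the least-significant byte at the lowest address.
Reassemble most-significant byte first: 87 81 00 E5 10 FB 1B AD → 0x878100E510FB1BAD.
Top bit is set, so as a signed 64-bit value this is 0x878100E510FB1BAD − 2^64 = -8682657622761202771.

-8682657622761202771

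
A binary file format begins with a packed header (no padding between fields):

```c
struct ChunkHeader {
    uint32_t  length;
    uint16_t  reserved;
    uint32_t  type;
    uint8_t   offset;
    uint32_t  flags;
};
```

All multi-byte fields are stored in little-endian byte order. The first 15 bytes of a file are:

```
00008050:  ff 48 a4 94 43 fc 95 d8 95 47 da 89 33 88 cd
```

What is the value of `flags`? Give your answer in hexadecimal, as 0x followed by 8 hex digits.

0xCD883389

`flags` follows `length` (4 B), `reserved` (2 B), `type` (4 B), `offset` (1 B), so it starts at offset 4 + 2 + 4 + 1 = 11 and occupies 4 bytes.
Bytes at offsets 11..14: 89 33 88 CD.
Little-endian stores the least-significant byte at the lowest address.
Reassemble most-significant byte first: CD 88 33 89 → 0xCD883389.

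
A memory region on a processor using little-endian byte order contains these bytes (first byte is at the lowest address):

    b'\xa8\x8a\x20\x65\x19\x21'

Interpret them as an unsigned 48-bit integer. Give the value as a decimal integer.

36392954530472

Little-endian: lowest address holds the least-significant byte.
Reassemble most-significant byte first: 21 19 65 20 8A A8 → 0x211965208AA8.
0x211965208AA8 = 36392954530472.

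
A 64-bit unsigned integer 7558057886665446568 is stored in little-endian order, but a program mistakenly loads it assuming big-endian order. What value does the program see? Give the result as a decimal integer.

12147484206626104168

7558057886665446568 in 64-bit hexadecimal is 0x68E39D9A868894A8.
Stored little-endian, the bytes at ascending addresses are A8 94 88 86 9A 9D E3 68.
Read back as big-endian, the last byte is least significant, giving 0xA89488869A9DE368.
0xA89488869A9DE368 = 12147484206626104168.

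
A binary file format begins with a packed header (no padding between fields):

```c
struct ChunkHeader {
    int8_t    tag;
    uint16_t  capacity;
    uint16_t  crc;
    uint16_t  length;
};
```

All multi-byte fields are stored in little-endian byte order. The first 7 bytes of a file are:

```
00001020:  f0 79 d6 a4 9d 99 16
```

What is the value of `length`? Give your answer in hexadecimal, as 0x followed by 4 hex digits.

`length` follows `tag` (1 B), `capacity` (2 B), `crc` (2 B), so it starts at offset 1 + 2 + 2 = 5 and occupies 2 bytes.
Bytes at offsets 5..6: 99 16.
In little-endian order the low byte comes first in memory.
Reassemble most-significant byte first: 16 99 → 0x1699.

0x1699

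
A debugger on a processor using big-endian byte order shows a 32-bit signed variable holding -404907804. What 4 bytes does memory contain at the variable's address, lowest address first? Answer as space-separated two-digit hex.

E7 DD 98 E4

Two's complement of -404907804 in 32 bits: 404907804 = 0x1822671C; invert → 0xE7DD98E3; add 1 → 0xE7DD98E4.
Split into bytes (most-significant first): E7 DD 98 E4.
Big-endian: lowest address holds the most-significant byte.
So the memory order matches the most-significant-first order: E7 DD 98 E4.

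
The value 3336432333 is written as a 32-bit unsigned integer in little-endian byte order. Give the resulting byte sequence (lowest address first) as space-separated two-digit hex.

CD EA DD C6

3336432333 in hexadecimal, padded to 32 bits, is 0xC6DDEACD.
Split into bytes (most-significant first): C6 DD EA CD.
In little-endian order the low byte comes first in memory.
So at ascending addresses the bytes are CD EA DD C6.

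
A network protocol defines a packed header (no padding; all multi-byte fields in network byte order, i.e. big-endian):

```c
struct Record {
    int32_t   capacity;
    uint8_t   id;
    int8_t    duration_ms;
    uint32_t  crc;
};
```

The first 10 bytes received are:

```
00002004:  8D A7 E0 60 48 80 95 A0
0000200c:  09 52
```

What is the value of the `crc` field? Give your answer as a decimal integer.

2510293330

`crc` follows `capacity` (4 B), `id` (1 B), `duration_ms` (1 B), so it starts at offset 4 + 1 + 1 = 6 and occupies 4 bytes.
Bytes at offsets 6..9: 95 A0 09 52.
Big-endian stores the most-significant byte at the lowest address.
The bytes are already most-significant first: 0x95A00952.
0x95A00952 = 2510293330.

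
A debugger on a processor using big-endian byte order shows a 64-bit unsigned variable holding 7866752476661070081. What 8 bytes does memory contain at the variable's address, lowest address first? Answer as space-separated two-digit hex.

6D 2C 51 B2 9B 4E B9 01

7866752476661070081 in hexadecimal, padded to 64 bits, is 0x6D2C51B29B4EB901.
Split into bytes (most-significant first): 6D 2C 51 B2 9B 4E B9 01.
In big-endian order the high byte comes first in memory.
So the memory order matches the most-significant-first order: 6D 2C 51 B2 9B 4E B9 01.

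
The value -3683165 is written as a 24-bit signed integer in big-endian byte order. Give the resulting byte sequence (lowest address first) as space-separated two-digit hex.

C7 CC A3

Two's complement of -3683165 in 24 bits: 3683165 = 0x38335D; invert → 0xC7CCA2; add 1 → 0xC7CCA3.
Split into bytes (most-significant first): C7 CC A3.
Big-endian: lowest address holds the most-significant byte.
So the memory order matches the most-significant-first order: C7 CC A3.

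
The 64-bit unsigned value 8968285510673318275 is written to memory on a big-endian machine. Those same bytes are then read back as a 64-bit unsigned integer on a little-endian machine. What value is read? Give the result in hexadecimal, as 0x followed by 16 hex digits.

0x8341F7EB27C0757C

8968285510673318275 in 64-bit hexadecimal is 0x7C75C027EBF74183.
Stored big-endian, the bytes at ascending addresses are 7C 75 C0 27 EB F7 41 83.
Read back as little-endian, the first byte is least significant, giving 0x8341F7EB27C0757C.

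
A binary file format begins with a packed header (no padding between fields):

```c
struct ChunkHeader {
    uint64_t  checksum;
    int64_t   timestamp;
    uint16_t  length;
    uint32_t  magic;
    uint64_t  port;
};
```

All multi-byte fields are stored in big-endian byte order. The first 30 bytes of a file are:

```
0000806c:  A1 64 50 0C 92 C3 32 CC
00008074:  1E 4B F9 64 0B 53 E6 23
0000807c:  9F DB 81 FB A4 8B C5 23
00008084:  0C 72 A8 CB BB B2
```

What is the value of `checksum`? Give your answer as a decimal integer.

11629508152709558988

`checksum` is the first field, at byte offset 0, occupying 8 bytes.
Bytes at offsets 0..7: A1 64 50 0C 92 C3 32 CC.
Big-endian stores the most-significant byte at the lowest address.
The bytes are already most-significant first: 0xA164500C92C332CC.
0xA164500C92C332CC = 11629508152709558988.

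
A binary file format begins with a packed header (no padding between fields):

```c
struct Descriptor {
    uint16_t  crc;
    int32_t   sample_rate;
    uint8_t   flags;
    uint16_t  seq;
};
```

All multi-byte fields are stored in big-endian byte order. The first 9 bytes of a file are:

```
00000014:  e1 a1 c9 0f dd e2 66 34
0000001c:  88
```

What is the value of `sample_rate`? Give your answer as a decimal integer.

-921707038

`sample_rate` follows `crc` (2 bytes), so it starts at byte offset 2 and occupies 4 bytes.
Bytes at offsets 2..5: C9 0F DD E2.
In big-endian order the high byte comes first in memory.
The bytes are already most-significant first: 0xC90FDDE2.
Top bit is set, so as a signed 32-bit value this is 0xC90FDDE2 − 2^32 = -921707038.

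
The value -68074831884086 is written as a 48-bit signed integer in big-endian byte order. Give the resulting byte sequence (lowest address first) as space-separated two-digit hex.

Two's complement of -68074831884086 in 48 bits: 68074831884086 = 0x3DE9E82C2F36; invert → 0xC21617D3D0C9; add 1 → 0xC21617D3D0CA.
Split into bytes (most-significant first): C2 16 17 D3 D0 CA.
In big-endian order the high byte comes first in memory.
So the memory order matches the most-significant-first order: C2 16 17 D3 D0 CA.

C2 16 17 D3 D0 CA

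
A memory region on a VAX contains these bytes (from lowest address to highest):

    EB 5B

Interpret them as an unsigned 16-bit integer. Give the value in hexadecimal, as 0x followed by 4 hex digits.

0x5BEB

Little-endian stores the least-significant byte at the lowest address.
Reassemble most-significant byte first: 5B EB → 0x5BEB.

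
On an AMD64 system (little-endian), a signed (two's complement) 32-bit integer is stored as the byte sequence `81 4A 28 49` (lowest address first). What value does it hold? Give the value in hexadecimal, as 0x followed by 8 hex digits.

Little-endian: lowest address holds the least-significant byte.
Reassemble most-significant byte first: 49 28 4A 81 → 0x49284A81.

0x49284A81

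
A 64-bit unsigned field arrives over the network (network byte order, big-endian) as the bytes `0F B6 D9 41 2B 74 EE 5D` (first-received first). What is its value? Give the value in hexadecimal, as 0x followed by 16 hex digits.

Big-endian stores the most-significant byte at the lowest address.
The bytes are already most-significant first: 0x0FB6D9412B74EE5D.

0x0FB6D9412B74EE5D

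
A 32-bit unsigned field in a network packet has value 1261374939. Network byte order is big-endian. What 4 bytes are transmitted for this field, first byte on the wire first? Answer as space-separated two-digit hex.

4B 2F 0D DB

1261374939 in hexadecimal, padded to 32 bits, is 0x4B2F0DDB.
Split into bytes (most-significant first): 4B 2F 0D DB.
Big-endian: lowest address holds the most-significant byte.
So the memory order matches the most-significant-first order: 4B 2F 0D DB.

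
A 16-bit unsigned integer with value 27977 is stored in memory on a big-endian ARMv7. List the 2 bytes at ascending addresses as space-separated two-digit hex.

6D 49

27977 in hexadecimal, padded to 16 bits, is 0x6D49.
Split into bytes (most-significant first): 6D 49.
Big-endian: lowest address holds the most-significant byte.
So the memory order matches the most-significant-first order: 6D 49.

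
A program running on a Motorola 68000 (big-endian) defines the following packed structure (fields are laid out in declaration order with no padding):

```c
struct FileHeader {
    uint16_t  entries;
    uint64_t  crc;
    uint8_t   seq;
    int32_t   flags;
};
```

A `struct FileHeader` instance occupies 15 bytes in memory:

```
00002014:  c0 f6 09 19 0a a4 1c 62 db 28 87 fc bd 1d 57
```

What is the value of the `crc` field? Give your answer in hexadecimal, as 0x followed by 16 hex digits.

`crc` follows `entries` (2 bytes), so it starts at byte offset 2 and occupies 8 bytes.
Bytes at offsets 2..9: 09 19 0A A4 1C 62 DB 28.
Big-endian: lowest address holds the most-significant byte.
The bytes are already most-significant first: 0x09190AA41C62DB28.

0x09190AA41C62DB28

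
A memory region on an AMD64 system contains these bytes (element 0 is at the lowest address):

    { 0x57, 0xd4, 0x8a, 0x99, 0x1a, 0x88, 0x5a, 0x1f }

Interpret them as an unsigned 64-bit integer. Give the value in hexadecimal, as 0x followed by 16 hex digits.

Little-endian stores the least-significant byte at the lowest address.
Reassemble most-significant byte first: 1F 5A 88 1A 99 8A D4 57 → 0x1F5A881A998AD457.

0x1F5A881A998AD457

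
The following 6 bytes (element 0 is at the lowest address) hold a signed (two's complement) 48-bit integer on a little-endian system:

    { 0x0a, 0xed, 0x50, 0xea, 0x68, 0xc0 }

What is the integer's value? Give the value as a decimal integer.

-69918136406774

Little-endian stores the least-significant byte at the lowest address.
Reassemble most-significant byte first: C0 68 EA 50 ED 0A → 0xC068EA50ED0A.
Top bit is set, so as a signed 48-bit value this is 0xC068EA50ED0A − 2^48 = -69918136406774.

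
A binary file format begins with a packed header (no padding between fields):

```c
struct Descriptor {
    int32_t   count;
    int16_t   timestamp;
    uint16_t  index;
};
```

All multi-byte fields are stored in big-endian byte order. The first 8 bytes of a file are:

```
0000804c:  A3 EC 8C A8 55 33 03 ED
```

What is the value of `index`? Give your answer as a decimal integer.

`index` follows `count` (4 B), `timestamp` (2 B), so it starts at offset 4 + 2 = 6 and occupies 2 bytes.
Bytes at offsets 6..7: 03 ED.
In big-endian order the high byte comes first in memory.
The bytes are already most-significant first: 0x03ED.
0x03ED = 1005.

1005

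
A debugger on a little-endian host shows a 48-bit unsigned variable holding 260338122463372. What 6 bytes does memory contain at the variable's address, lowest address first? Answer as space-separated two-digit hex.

8C 98 4F B1 C6 EC

260338122463372 in hexadecimal, padded to 48 bits, is 0xECC6B14F988C.
Split into bytes (most-significant first): EC C6 B1 4F 98 8C.
Little-endian: lowest address holds the least-significant byte.
So at ascending addresses the bytes are 8C 98 4F B1 C6 EC.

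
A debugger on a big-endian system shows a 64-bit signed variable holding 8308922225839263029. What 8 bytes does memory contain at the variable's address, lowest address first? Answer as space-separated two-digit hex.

73 4F 38 BD E9 7F 4D 35

8308922225839263029 in hexadecimal, padded to 64 bits, is 0x734F38BDE97F4D35.
Split into bytes (most-significant first): 73 4F 38 BD E9 7F 4D 35.
Big-endian: lowest address holds the most-significant byte.
So the memory order matches the most-significant-first order: 73 4F 38 BD E9 7F 4D 35.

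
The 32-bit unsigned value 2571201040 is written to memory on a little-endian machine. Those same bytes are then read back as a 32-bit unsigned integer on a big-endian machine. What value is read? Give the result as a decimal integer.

275399065

2571201040 in 32-bit hexadecimal is 0x99416A10.
Stored little-endian, the bytes at ascending addresses are 10 6A 41 99.
Read back as big-endian, the last byte is least significant, giving 0x106A4199.
0x106A4199 = 275399065.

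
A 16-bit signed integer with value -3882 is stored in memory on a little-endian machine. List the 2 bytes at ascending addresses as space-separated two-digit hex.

Two's complement of -3882 in 16 bits: 3882 = 0x0F2A; invert → 0xF0D5; add 1 → 0xF0D6.
Split into bytes (most-significant first): F0 D6.
In little-endian order the low byte comes first in memory.
So at ascending addresses the bytes are D6 F0.

D6 F0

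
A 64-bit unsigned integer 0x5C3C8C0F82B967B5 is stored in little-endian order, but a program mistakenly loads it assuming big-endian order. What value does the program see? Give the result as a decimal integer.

13071620411723889756

Stored little-endian, the bytes at ascending addresses are B5 67 B9 82 0F 8C 3C 5C.
Read back as big-endian, the last byte is least significant, giving 0xB567B9820F8C3C5C.
0xB567B9820F8C3C5C = 13071620411723889756.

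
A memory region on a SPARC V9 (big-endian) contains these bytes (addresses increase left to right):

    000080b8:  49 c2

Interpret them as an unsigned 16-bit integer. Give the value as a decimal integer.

In big-endian order the high byte comes first in memory.
The bytes are already most-significant first: 0x49C2.
0x49C2 = 18882.

18882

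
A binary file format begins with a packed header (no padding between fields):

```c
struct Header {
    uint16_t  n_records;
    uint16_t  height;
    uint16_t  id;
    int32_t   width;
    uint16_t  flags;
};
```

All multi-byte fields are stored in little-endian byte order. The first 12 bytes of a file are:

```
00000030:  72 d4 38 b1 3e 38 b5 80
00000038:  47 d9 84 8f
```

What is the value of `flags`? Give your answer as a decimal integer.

`flags` follows `n_records` (2 B), `height` (2 B), `id` (2 B), `width` (4 B), so it starts at offset 2 + 2 + 2 + 4 = 10 and occupies 2 bytes.
Bytes at offsets 10..11: 84 8F.
Little-endian stores the least-significant byte at the lowest address.
Reassemble most-significant byte first: 8F 84 → 0x8F84.
0x8F84 = 36740.

36740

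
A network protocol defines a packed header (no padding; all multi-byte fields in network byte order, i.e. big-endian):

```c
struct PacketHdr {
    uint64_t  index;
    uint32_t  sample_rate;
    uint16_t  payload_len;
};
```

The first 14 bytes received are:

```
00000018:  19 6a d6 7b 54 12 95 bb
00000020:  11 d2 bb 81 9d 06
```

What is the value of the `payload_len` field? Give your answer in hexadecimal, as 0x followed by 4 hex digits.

0x9D06

`payload_len` follows `index` (8 B), `sample_rate` (4 B), so it starts at offset 8 + 4 = 12 and occupies 2 bytes.
Bytes at offsets 12..13: 9D 06.
Big-endian: lowest address holds the most-significant byte.
The bytes are already most-significant first: 0x9D06.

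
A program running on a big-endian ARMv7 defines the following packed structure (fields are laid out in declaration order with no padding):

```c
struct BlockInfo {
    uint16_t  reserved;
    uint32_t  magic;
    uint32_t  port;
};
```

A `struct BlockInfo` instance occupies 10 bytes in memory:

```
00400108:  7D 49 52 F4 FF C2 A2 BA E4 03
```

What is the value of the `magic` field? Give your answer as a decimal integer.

`magic` follows `reserved` (2 bytes), so it starts at byte offset 2 and occupies 4 bytes.
Bytes at offsets 2..5: 52 F4 FF C2.
Big-endian stores the most-significant byte at the lowest address.
The bytes are already most-significant first: 0x52F4FFC2.
0x52F4FFC2 = 1391787970.

1391787970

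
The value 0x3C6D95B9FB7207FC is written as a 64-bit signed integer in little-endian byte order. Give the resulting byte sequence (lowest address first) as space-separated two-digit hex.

Split into bytes (most-significant first): 3C 6D 95 B9 FB 72 07 FC.
Little-endian stores the least-significant byte at the lowest address.
So at ascending addresses the bytes are FC 07 72 FB B9 95 6D 3C.

FC 07 72 FB B9 95 6D 3C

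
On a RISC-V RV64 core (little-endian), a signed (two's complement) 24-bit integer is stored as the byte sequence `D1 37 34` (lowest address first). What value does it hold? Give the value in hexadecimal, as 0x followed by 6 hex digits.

Little-endian stores the least-significant byte at the lowest address.
Reassemble most-significant byte first: 34 37 D1 → 0x3437D1.

0x3437D1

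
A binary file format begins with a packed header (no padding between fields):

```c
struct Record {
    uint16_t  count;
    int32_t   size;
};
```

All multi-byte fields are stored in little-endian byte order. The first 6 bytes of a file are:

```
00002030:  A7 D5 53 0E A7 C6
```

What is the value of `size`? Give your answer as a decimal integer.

-962130349

`size` follows `count` (2 bytes), so it starts at byte offset 2 and occupies 4 bytes.
Bytes at offsets 2..5: 53 0E A7 C6.
Little-endian: lowest address holds the least-significant byte.
Reassemble most-significant byte first: C6 A7 0E 53 → 0xC6A70E53.
Top bit is set, so as a signed 32-bit value this is 0xC6A70E53 − 2^32 = -962130349.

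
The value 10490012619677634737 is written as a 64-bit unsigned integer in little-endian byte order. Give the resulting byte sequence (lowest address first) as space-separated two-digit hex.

10490012619677634737 in hexadecimal, padded to 64 bits, is 0x919402E62D4010B1.
Split into bytes (most-significant first): 91 94 02 E6 2D 40 10 B1.
Little-endian: lowest address holds the least-significant byte.
So at ascending addresses the bytes are B1 10 40 2D E6 02 94 91.

B1 10 40 2D E6 02 94 91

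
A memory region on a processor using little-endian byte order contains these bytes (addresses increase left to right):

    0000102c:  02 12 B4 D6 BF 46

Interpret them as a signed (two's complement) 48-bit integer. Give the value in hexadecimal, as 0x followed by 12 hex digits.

Little-endian: lowest address holds the least-significant byte.
Reassemble most-significant byte first: 46 BF D6 B4 12 02 → 0x46BFD6B41202.

0x46BFD6B41202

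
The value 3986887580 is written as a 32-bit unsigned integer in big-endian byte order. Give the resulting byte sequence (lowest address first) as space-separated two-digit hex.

ED A3 13 9C

3986887580 in hexadecimal, padded to 32 bits, is 0xEDA3139C.
Split into bytes (most-significant first): ED A3 13 9C.
Big-endian stores the most-significant byte at the lowest address.
So the memory order matches the most-significant-first order: ED A3 13 9C.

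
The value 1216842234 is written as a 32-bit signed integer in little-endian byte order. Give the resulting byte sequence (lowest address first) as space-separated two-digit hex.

1216842234 in hexadecimal, padded to 32 bits, is 0x488789FA.
Split into bytes (most-significant first): 48 87 89 FA.
In little-endian order the low byte comes first in memory.
So at ascending addresses the bytes are FA 89 87 48.

FA 89 87 48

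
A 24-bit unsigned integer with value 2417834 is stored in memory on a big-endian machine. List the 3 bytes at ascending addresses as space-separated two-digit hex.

24 E4 AA

2417834 in hexadecimal, padded to 24 bits, is 0x24E4AA.
Split into bytes (most-significant first): 24 E4 AA.
Big-endian: lowest address holds the most-significant byte.
So the memory order matches the most-significant-first order: 24 E4 AA.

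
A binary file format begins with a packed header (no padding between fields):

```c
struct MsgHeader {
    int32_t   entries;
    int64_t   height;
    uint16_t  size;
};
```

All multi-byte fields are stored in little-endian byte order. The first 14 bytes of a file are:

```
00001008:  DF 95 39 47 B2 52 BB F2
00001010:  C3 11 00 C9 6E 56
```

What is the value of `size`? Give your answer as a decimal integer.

`size` follows `entries` (4 B), `height` (8 B), so it starts at offset 4 + 8 = 12 and occupies 2 bytes.
Bytes at offsets 12..13: 6E 56.
In little-endian order the low byte comes first in memory.
Reassemble most-significant byte first: 56 6E → 0x566E.
0x566E = 22126.

22126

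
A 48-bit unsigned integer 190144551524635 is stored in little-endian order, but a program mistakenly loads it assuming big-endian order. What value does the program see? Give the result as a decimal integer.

29796125568940

190144551524635 in 48-bit hexadecimal is 0xACEF7A73191B.
Stored little-endian, the bytes at ascending addresses are 1B 19 73 7A EF AC.
Read back as big-endian, the last byte is least significant, giving 0x1B19737AEFAC.
0x1B19737AEFAC = 29796125568940.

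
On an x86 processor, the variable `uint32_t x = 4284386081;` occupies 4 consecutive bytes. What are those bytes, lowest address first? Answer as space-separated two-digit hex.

21 8B 5E FF

4284386081 in hexadecimal, padded to 32 bits, is 0xFF5E8B21.
Split into bytes (most-significant first): FF 5E 8B 21.
In little-endian order the low byte comes first in memory.
So at ascending addresses the bytes are 21 8B 5E FF.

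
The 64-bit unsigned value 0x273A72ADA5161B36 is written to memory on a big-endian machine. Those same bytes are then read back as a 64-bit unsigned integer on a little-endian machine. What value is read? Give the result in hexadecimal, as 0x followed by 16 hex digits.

0x361B16A5AD723A27

Stored big-endian, the bytes at ascending addresses are 27 3A 72 AD A5 16 1B 36.
Read back as little-endian, the first byte is least significant, giving 0x361B16A5AD723A27.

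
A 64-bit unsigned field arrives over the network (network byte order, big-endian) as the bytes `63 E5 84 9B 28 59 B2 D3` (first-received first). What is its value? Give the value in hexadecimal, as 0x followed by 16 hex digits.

Big-endian: lowest address holds the most-significant byte.
The bytes are already most-significant first: 0x63E5849B2859B2D3.

0x63E5849B2859B2D3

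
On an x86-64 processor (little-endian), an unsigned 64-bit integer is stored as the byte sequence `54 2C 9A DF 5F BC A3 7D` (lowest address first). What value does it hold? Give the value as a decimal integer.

Little-endian: lowest address holds the least-significant byte.
Reassemble most-significant byte first: 7D A3 BC 5F DF 9A 2C 54 → 0x7DA3BC5FDF9A2C54.
0x7DA3BC5FDF9A2C54 = 9053286795904166996.

9053286795904166996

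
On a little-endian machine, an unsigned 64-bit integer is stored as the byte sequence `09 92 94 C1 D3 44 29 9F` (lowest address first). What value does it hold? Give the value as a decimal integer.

Little-endian stores the least-significant byte at the lowest address.
Reassemble most-significant byte first: 9F 29 44 D3 C1 94 92 09 → 0x9F2944D3C1949209.
0x9F2944D3C1949209 = 11468773602352206345.

11468773602352206345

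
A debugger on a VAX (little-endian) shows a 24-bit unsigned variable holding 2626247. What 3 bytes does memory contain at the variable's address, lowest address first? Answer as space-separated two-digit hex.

2626247 in hexadecimal, padded to 24 bits, is 0x2812C7.
Split into bytes (most-significant first): 28 12 C7.
Little-endian stores the least-significant byte at the lowest address.
So at ascending addresses the bytes are C7 12 28.

C7 12 28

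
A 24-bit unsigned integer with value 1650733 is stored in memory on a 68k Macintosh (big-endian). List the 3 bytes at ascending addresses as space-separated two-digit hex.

1650733 in hexadecimal, padded to 24 bits, is 0x19302D.
Split into bytes (most-significant first): 19 30 2D.
Big-endian stores the most-significant byte at the lowest address.
So the memory order matches the most-significant-first order: 19 30 2D.

19 30 2D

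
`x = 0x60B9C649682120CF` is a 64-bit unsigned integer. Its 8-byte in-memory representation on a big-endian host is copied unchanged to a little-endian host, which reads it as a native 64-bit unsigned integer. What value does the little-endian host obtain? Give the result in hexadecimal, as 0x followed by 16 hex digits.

Stored big-endian, the bytes at ascending addresses are 60 B9 C6 49 68 21 20 CF.
Read back as little-endian, the first byte is least significant, giving 0xCF20216849C6B960.

0xCF20216849C6B960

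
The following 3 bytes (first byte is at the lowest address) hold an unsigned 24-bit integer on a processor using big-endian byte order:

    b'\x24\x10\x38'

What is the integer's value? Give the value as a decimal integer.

2363448

Big-endian stores the most-significant byte at the lowest address.
The bytes are already most-significant first: 0x241038.
0x241038 = 2363448.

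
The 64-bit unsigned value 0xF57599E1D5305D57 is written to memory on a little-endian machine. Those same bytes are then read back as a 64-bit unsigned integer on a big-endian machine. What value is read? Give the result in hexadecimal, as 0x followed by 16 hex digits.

0x575D30D5E19975F5

Stored little-endian, the bytes at ascending addresses are 57 5D 30 D5 E1 99 75 F5.
Read back as big-endian, the last byte is least significant, giving 0x575D30D5E19975F5.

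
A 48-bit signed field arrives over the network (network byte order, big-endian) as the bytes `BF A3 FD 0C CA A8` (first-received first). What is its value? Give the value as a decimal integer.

-70763930662232

In big-endian order the high byte comes first in memory.
The bytes are already most-significant first: 0xBFA3FD0CCAA8.
Top bit is set, so as a signed 48-bit value this is 0xBFA3FD0CCAA8 − 2^48 = -70763930662232.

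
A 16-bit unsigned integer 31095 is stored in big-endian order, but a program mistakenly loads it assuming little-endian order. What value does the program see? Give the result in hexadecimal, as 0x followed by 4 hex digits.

31095 in 16-bit hexadecimal is 0x7977.
Stored big-endian, the bytes at ascending addresses are 79 77.
Read back as little-endian, the first byte is least significant, giving 0x7779.

0x7779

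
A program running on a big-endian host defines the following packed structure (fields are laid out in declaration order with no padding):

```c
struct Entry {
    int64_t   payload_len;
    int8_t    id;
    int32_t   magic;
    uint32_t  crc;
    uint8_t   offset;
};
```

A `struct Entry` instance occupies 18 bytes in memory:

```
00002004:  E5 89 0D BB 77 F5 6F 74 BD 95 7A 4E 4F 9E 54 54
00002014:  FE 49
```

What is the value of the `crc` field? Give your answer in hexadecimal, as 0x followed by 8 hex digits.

`crc` follows `payload_len` (8 B), `id` (1 B), `magic` (4 B), so it starts at offset 8 + 1 + 4 = 13 and occupies 4 bytes.
Bytes at offsets 13..16: 9E 54 54 FE.
Big-endian: lowest address holds the most-significant byte.
The bytes are already most-significant first: 0x9E5454FE.

0x9E5454FE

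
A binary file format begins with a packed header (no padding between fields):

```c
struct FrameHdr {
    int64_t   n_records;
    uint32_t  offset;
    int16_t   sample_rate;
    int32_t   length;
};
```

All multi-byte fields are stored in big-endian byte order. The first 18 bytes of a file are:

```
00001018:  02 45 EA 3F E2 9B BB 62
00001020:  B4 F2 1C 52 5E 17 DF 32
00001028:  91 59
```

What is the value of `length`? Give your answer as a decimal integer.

`length` follows `n_records` (8 B), `offset` (4 B), `sample_rate` (2 B), so it starts at offset 8 + 4 + 2 = 14 and occupies 4 bytes.
Bytes at offsets 14..17: DF 32 91 59.
Big-endian: lowest address holds the most-significant byte.
The bytes are already most-significant first: 0xDF329159.
Top bit is set, so as a signed 32-bit value this is 0xDF329159 − 2^32 = -550334119.

-550334119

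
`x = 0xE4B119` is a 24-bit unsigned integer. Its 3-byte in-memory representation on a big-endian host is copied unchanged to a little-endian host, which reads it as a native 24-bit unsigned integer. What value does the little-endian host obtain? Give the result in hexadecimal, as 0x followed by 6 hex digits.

Stored big-endian, the bytes at ascending addresses are E4 B1 19.
Read back as little-endian, the first byte is least significant, giving 0x19B1E4.

0x19B1E4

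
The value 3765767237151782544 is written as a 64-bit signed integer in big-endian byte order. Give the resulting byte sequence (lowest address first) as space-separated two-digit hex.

3765767237151782544 in hexadecimal, padded to 64 bits, is 0x3442B159AD3C7690.
Split into bytes (most-significant first): 34 42 B1 59 AD 3C 76 90.
Big-endian: lowest address holds the most-significant byte.
So the memory order matches the most-significant-first order: 34 42 B1 59 AD 3C 76 90.

34 42 B1 59 AD 3C 76 90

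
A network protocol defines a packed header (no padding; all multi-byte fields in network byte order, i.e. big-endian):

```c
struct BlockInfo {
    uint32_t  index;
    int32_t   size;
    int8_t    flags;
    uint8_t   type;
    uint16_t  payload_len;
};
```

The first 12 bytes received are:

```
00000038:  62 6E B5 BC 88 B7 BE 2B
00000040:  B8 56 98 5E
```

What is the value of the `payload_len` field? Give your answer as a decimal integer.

39006

`payload_len` follows `index` (4 B), `size` (4 B), `flags` (1 B), `type` (1 B), so it starts at offset 4 + 4 + 1 + 1 = 10 and occupies 2 bytes.
Bytes at offsets 10..11: 98 5E.
Big-endian: lowest address holds the most-significant byte.
The bytes are already most-significant first: 0x985E.
0x985E = 39006.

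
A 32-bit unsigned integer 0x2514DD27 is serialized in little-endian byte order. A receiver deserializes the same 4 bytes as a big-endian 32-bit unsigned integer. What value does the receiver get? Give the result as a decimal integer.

Stored little-endian, the bytes at ascending addresses are 27 DD 14 25.
Read back as big-endian, the last byte is least significant, giving 0x27DD1425.
0x27DD1425 = 668800037.

668800037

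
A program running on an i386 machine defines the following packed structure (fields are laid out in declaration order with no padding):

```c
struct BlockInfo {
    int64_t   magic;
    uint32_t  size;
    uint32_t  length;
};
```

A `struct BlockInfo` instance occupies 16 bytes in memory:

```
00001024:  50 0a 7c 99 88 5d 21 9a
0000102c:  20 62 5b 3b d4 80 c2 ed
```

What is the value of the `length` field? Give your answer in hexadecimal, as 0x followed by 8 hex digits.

0xEDC280D4

`length` follows `magic` (8 B), `size` (4 B), so it starts at offset 8 + 4 = 12 and occupies 4 bytes.
Bytes at offsets 12..15: D4 80 C2 ED.
In little-endian order the low byte comes first in memory.
Reassemble most-significant byte first: ED C2 80 D4 → 0xEDC280D4.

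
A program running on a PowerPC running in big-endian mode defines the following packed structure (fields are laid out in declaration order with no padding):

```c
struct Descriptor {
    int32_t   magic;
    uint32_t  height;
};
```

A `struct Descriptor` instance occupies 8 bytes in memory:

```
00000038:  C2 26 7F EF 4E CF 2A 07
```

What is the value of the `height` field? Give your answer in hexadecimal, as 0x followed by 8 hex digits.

`height` follows `magic` (4 bytes), so it starts at byte offset 4 and occupies 4 bytes.
Bytes at offsets 4..7: 4E CF 2A 07.
Big-endian: lowest address holds the most-significant byte.
The bytes are already most-significant first: 0x4ECF2A07.

0x4ECF2A07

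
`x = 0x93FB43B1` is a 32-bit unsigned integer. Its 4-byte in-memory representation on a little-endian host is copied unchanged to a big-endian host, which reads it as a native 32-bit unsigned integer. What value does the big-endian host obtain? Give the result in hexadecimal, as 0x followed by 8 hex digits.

0xB143FB93

Stored little-endian, the bytes at ascending addresses are B1 43 FB 93.
Read back as big-endian, the last byte is least significant, giving 0xB143FB93.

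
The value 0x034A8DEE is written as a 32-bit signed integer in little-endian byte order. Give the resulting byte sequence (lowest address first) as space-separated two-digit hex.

EE 8D 4A 03

Split into bytes (most-significant first): 03 4A 8D EE.
In little-endian order the low byte comes first in memory.
So at ascending addresses the bytes are EE 8D 4A 03.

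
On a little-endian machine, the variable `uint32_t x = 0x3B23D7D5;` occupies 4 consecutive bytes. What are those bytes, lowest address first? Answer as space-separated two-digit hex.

Split into bytes (most-significant first): 3B 23 D7 D5.
Little-endian: lowest address holds the least-significant byte.
So at ascending addresses the bytes are D5 D7 23 3B.

D5 D7 23 3B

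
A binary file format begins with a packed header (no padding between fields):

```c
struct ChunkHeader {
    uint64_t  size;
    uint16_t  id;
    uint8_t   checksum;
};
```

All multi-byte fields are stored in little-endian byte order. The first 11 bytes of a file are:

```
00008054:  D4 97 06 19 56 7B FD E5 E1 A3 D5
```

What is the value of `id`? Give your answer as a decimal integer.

41953

`id` follows `size` (8 bytes), so it starts at byte offset 8 and occupies 2 bytes.
Bytes at offsets 8..9: E1 A3.
Little-endian stores the least-significant byte at the lowest address.
Reassemble most-significant byte first: A3 E1 → 0xA3E1.
0xA3E1 = 41953.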